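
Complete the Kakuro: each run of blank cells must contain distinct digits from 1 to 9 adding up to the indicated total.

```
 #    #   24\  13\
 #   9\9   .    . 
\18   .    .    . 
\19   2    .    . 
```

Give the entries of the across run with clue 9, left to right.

7 2

24 in 3 cells must be {7,8,9}.
R2C1 = 9 − 2 = 7 completes the 9 down.
Nothing is forced directly, so branch on R1C2, whose candidates are 7 or 8. If R1C2 = 8: that forces R1C3 = 1, R2C2 = 9, after which R2C3 would have to be in {2} for the 18 across but in {3,4,5,7,8,9} for the 13 down — contradiction. So R1C2 = 7.
R1C3 = 9 − 7 = 2 completes the 9 across.
Given what's placed, R3C3 must be 8 to fit the 19 across and 13 down.
R2C3 = 13 − 10 = 3 completes the 13 down.
R3C2 = 19 − 10 = 9 completes the 19 across.
R2C2 = 18 − 10 = 8 completes the 18 across.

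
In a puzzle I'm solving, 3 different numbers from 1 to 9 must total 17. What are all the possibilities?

{1,7,9}; {2,6,9}; {2,7,8}; {3,5,9}; {3,6,8}; {4,5,8}; {4,6,7}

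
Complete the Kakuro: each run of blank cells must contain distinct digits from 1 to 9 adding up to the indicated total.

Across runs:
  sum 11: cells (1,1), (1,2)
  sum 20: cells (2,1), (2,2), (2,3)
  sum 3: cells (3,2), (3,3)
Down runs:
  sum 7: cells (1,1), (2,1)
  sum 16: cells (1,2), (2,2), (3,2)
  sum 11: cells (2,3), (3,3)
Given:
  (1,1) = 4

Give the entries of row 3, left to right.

1, 2

3 in 2 cells must be {1,2}.
(1,2) = 11 − 4 = 7 completes the 11 across.
(2,1) = 7 − 4 = 3 completes the 7 down.
Given what's placed, (2,2) must be 8 to fit the 20 across and 16 down.
(2,3) = 20 − 11 = 9 completes the 20 across.
(3,2) = 16 − 15 = 1 completes the 16 down.
(3,3) = 3 − 1 = 2 completes the 3 across.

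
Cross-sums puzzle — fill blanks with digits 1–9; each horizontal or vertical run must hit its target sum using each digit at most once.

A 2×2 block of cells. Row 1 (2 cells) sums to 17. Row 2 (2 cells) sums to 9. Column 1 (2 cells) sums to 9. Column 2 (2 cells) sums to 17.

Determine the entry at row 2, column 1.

1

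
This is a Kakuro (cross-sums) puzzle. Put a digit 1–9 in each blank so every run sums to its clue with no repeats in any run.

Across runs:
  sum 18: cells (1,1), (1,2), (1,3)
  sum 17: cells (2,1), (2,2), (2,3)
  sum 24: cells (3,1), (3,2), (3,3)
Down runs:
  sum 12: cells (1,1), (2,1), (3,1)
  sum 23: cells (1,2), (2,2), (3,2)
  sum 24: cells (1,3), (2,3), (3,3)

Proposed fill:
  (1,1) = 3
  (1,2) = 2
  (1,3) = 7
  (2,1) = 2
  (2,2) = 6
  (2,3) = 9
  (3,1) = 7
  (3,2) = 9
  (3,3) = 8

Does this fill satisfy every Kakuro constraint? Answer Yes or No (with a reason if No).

No — the down run (1,2)–(3,2) sums to 17, not 23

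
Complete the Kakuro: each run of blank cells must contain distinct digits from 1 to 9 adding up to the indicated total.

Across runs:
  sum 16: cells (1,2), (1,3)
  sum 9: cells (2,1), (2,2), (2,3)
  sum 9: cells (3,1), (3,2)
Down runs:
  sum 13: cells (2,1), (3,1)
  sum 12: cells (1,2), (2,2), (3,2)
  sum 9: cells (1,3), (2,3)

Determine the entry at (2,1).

16 in 2 cells must be {7,9}.
The 16 across and the 9 down share only 7, so (1,3) = 7.
(2,3) = 9 − 7 = 2 completes the 9 down.
(1,2) = 16 − 7 = 9 completes the 16 across.
(2,2) = 1: the only remaining digit allowed by both the 9 across and the 12 down.
(3,2) = 12 − 10 = 2 completes the 12 down.
(2,1) = 9 − 3 = 6 completes the 9 across.
(3,1) = 9 − 2 = 7 completes the 9 across.

6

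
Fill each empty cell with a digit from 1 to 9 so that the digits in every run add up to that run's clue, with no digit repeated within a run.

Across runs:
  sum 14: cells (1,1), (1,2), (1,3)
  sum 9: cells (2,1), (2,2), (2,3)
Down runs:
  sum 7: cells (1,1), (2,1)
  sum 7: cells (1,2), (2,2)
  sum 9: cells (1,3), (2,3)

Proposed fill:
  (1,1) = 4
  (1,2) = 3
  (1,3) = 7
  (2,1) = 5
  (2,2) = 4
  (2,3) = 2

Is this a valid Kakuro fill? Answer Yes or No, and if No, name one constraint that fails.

No — the down run (1,1)–(2,1) sums to 9, not 7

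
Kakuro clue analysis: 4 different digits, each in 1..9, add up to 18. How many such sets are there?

4 distinct digits from 1–9 sum between 10 and 30.

11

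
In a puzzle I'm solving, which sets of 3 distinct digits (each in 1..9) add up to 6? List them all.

{1,2,3}

3 distinct digits from 1–9 sum between 6 and 24.
Only one set works: {1,2,3}.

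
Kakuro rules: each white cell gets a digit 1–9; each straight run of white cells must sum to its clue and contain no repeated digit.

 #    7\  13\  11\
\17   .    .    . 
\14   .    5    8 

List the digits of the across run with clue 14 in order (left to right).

R1C2 = 13 − 5 = 8 completes the 13 down.
R1C3 = 11 − 8 = 3 completes the 11 down.
R2C1 = 14 − 13 = 1 completes the 14 across.
R1C1 = 17 − 11 = 6 completes the 17 across.

1, 5, 8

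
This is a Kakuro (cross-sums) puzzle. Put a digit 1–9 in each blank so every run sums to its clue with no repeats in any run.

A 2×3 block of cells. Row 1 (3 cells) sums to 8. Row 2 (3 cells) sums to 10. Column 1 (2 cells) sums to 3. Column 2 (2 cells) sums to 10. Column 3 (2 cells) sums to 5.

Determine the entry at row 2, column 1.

2

3 in 2 cells must be {1,2}.
Nothing is forced directly, so branch on (1,1), whose candidates are 1 or 2. If (1,1) = 2: that forces (1,2) = 1, after which (1,3) would have to be in {5} for the 8 across but in {1,2,3,4} for the 5 down — contradiction. So (1,1) = 1.
(2,1) = 3 − 1 = 2 completes the 3 down.
Nothing is forced directly, so branch on (2,3), whose candidates are 1 or 3. If (2,3) = 3: that forces (1,3) = 2, after which (2,2) would have to be in {5} for the 10 across but in {1,2,3,4,6,7,8,9} for the 10 down — contradiction. So (2,3) = 1.
(1,3) = 5 − 1 = 4 completes the 5 down.
(2,2) = 10 − 3 = 7 completes the 10 across.
(1,2) = 8 − 5 = 3 completes the 8 across.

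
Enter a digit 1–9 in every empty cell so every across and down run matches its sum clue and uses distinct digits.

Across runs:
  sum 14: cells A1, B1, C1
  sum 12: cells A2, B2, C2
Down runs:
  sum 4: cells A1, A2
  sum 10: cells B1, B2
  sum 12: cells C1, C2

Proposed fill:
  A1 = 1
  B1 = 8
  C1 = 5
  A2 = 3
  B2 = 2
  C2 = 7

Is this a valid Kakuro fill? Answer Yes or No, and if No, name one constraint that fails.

Across: 1+8+5=14; 3+2+7=12. Down: 1+3=4; 8+2=10; 5+7=12. No digit repeats within any run.

Yes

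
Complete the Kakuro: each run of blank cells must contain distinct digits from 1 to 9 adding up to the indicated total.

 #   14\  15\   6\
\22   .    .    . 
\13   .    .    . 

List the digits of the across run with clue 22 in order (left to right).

9, 8, 5

The 22 across and the 6 down share only 5, so R1C3 = 5.
R2C3 = 6 − 5 = 1 completes the 6 down.
Nothing is forced directly, so branch on R1C1, whose candidates are 8 or 9. If R1C1 = 8: that forces R1C2 = 9, after which R2C1 would have to be in {3,4,5,7,8,9} for the 13 across but in {6} for the 14 down — contradiction. So R1C1 = 9.
R1C2 = 22 − 14 = 8 completes the 22 across.
R2C1 = 14 − 9 = 5 completes the 14 down.
R2C2 = 13 − 6 = 7 completes the 13 across.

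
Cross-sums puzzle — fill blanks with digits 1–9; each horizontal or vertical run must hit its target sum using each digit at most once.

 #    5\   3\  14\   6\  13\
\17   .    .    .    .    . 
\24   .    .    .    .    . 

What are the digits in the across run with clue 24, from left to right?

2 1 9 5 7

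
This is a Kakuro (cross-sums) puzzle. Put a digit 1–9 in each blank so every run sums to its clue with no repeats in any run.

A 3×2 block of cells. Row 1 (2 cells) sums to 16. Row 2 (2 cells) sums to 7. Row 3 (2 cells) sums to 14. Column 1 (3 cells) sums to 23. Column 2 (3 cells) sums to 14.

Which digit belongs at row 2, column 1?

6

16 in 2 cells must be {7,9}; 23 in 3 cells must be {6,8,9}.
The 16 across and the 23 down share only 9, so (1,1) = 9.
(1,2) = 16 − 9 = 7 completes the 16 across.
Given what's placed, (2,1) must be 6 to fit the 7 across and 23 down.
(2,2) = 7 − 6 = 1 completes the 7 across.
(3,1) = 23 − 15 = 8 completes the 23 down.
(3,2) = 14 − 8 = 6 completes the 14 across.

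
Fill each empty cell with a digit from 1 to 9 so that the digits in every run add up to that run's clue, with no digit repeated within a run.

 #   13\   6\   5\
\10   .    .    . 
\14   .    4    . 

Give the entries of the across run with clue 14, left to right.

R1C2 = 6 − 4 = 2 completes the 6 down.
Nothing is forced directly, so branch on R1C1, whose candidates are 5 or 7. If R1C1 = 7: that forces R1C3 = 1, after which R2C1 would have to be in {1,2,3,7,8,9} for the 14 across but in {6} for the 13 down — contradiction. So R1C1 = 5.
R1C3 = 10 − 7 = 3 completes the 10 across.
R2C1 = 13 − 5 = 8 completes the 13 down.
R2C3 = 14 − 12 = 2 completes the 14 across.

8 4 2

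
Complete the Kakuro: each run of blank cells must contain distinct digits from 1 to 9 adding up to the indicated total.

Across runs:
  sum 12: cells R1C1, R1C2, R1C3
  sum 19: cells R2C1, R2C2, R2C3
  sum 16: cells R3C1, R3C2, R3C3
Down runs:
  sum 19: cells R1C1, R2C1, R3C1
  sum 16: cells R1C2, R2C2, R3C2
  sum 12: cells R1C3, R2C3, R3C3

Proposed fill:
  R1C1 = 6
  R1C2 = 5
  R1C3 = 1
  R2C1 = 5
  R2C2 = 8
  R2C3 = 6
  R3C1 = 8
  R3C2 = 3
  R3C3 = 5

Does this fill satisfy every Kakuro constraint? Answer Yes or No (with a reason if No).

Across: 6+5+1=12; 5+8+6=19; 8+3+5=16. Down: 6+5+8=19; 5+8+3=16; 1+6+5=12. No digit repeats within any run.

Yes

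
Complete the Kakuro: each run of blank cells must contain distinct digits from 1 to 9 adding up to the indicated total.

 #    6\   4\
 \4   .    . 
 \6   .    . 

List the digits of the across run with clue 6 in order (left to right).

4 in 2 cells must be {1,3}.
The 4 across and the 6 down share only 1, so R1C1 = 1.
R1C2 = 4 − 1 = 3 completes the 4 across.
R2C1 = 6 − 1 = 5 completes the 6 down.
R2C2 = 6 − 5 = 1 completes the 6 across.

5 1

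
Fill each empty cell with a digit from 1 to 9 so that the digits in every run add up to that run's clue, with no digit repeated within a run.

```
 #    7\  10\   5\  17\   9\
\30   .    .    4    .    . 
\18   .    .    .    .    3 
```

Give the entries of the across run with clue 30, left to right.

17 in 2 cells must be {8,9}.
R1C5 = 9 − 3 = 6 completes the 9 down.
R2C3 = 5 − 4 = 1 completes the 5 down.
Given what's placed, R2C4 must be 8 to fit the 18 across and 17 down.
R1C4 = 17 − 8 = 9 completes the 17 down.
Given what's placed, R1C1 must be 3 to fit the 30 across and 7 down.
R1C2 = 30 − 22 = 8 completes the 30 across.

3 8 4 9 6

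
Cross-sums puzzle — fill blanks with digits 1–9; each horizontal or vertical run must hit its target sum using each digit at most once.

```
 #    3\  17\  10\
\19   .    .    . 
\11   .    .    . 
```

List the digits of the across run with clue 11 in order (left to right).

3 in 2 cells must be {1,2}; 17 in 2 cells must be {8,9}.
The 19 across and the 3 down share only 2, so R1C1 = 2.
R2C1 = 3 − 2 = 1 completes the 3 down.
Given what's placed, R2C2 must be 8 to fit the 11 across and 17 down.
R2C3 = 11 − 9 = 2 completes the 11 across.
R1C2 = 17 − 8 = 9 completes the 17 down.
R1C3 = 19 − 11 = 8 completes the 19 across.

1 8 2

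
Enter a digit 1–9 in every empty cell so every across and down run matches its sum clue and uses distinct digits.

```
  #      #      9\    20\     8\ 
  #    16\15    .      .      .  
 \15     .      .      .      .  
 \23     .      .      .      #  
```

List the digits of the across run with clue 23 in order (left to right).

23 in 3 cells must be {6,8,9}; 16 in 2 cells must be {7,9}.
Only 9 fits R3C1 under both its across sum 23 and down sum 16.
Given what's placed, R3C2 must be 6 to fit the 23 across and 9 down.
R3C3 = 23 − 15 = 8 completes the 23 across.

9, 6, 8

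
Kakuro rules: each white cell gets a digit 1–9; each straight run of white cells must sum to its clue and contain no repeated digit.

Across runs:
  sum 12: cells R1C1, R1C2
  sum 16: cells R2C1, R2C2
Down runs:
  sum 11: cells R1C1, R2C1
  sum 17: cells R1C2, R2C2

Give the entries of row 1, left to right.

4 8

16 in 2 cells must be {7,9}; 17 in 2 cells must be {8,9}.
The 16 across and the 17 down share only 9, so R2C2 = 9.
R1C2 = 17 − 9 = 8 completes the 17 down.
R2C1 = 16 − 9 = 7 completes the 16 across.
R1C1 = 12 − 8 = 4 completes the 12 across.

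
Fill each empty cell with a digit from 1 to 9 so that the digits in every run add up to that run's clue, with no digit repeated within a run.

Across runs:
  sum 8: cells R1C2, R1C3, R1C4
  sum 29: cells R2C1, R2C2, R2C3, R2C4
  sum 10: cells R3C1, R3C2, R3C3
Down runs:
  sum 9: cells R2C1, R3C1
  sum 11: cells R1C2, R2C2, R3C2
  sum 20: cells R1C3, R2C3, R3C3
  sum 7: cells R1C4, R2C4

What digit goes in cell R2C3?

29 in 4 cells must be {5,7,8,9}.
Only 5 fits R2C4 under both its across sum 29 and down sum 7.
R1C4 = 7 − 5 = 2 completes the 7 down.
Given what's placed, R1C3 must be 5 to fit the 8 across and 20 down.
R1C2 = 8 − 7 = 1 completes the 8 across.
No cell is forced outright now. R2C1 can only be 7 or 8 (the digits allowed by both its 29 across and its 9 down). If R2C1 = 7: that forces R2C2 = 8, R2C3 = 9, R3C1 = 2, after which R3C2 would have to be in {1,3,5,7} for the 10 across but in {2} for the 11 down — contradiction. So R2C1 = 8.
Given what's placed, R2C2 must be 7 to fit the 29 across and 11 down.
R2C3 = 29 − 20 = 9 completes the 29 across.

9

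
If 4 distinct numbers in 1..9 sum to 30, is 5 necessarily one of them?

No

The only way to make 30 from 4 distinct digits is {6,7,8,9}, which does not contain 5.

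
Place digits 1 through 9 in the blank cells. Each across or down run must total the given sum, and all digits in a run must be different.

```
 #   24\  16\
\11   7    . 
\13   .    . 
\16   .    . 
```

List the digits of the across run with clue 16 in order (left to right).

16 in 2 cells must be {7,9}; 24 in 3 cells must be {7,8,9}.
R1C2 = 11 − 7 = 4 completes the 11 across.
Given what's placed, R3C1 must be 9 to fit the 16 across and 24 down.
R3C2 = 16 − 9 = 7 completes the 16 across.
R2C1 = 24 − 16 = 8 completes the 24 down.
R2C2 = 13 − 8 = 5 completes the 13 across.

9 7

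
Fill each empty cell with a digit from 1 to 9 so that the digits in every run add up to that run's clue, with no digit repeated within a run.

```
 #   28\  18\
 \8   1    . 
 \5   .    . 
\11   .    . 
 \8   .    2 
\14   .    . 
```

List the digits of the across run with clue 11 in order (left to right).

R1C2 = 8 − 1 = 7 completes the 8 across.
R4C1 = 8 − 2 = 6 completes the 8 across.
R5C2 = 5: the only remaining digit allowed by both the 14 across and the 18 down.
Given what's placed, R2C1 must be 4 to fit the 5 across and 28 down.
R2C2 = 5 − 4 = 1 completes the 5 across.
R3C2 = 18 − 15 = 3 completes the 18 down.
R5C1 = 14 − 5 = 9 completes the 14 across.
R3C1 = 11 − 3 = 8 completes the 11 across.

8 3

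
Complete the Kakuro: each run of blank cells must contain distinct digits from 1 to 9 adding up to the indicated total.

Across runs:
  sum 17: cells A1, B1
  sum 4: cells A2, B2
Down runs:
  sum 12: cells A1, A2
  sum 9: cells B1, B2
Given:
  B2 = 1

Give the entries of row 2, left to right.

17 in 2 cells must be {8,9}; 4 in 2 cells must be {1,3}.
B1 = 9 − 1 = 8 completes the 9 down.
A2 = 4 − 1 = 3 completes the 4 across.
A1 = 17 − 8 = 9 completes the 17 across.

3 1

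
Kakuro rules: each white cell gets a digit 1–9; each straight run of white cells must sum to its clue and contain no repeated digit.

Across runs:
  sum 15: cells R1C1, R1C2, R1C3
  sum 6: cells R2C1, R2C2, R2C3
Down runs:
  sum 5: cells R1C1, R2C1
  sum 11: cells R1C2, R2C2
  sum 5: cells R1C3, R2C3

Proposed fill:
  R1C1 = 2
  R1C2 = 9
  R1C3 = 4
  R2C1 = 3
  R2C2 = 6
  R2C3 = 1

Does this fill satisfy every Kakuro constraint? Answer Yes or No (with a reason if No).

No — the down run R1C2–R2C2 sums to 15, not 11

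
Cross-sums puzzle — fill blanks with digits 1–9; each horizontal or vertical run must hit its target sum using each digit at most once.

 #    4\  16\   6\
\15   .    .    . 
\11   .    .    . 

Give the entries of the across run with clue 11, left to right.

4 in 2 cells must be {1,3}; 16 in 2 cells must be {7,9}.
The 11 across and the 16 down share only 7, so R2C2 = 7.
Given what's placed, R2C3 must be 1 to fit the 11 across and 6 down.
R1C2 = 16 − 7 = 9 completes the 16 down.
R1C3 = 6 − 1 = 5 completes the 6 down.
R2C1 = 11 − 8 = 3 completes the 11 across.
R1C1 = 15 − 14 = 1 completes the 15 across.

3 7 1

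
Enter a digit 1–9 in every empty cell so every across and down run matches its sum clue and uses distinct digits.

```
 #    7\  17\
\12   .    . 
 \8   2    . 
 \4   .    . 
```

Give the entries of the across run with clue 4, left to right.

1 3

4 in 2 cells must be {1,3}; 7 in 3 cells must be {1,2,4}.
R1C1 = 4: the only remaining digit allowed by both the 12 across and the 7 down.
R1C2 = 12 − 4 = 8 completes the 12 across.
R2C2 = 8 − 2 = 6 completes the 8 across.
R3C1 = 7 − 6 = 1 completes the 7 down.
R3C2 = 4 − 1 = 3 completes the 4 across.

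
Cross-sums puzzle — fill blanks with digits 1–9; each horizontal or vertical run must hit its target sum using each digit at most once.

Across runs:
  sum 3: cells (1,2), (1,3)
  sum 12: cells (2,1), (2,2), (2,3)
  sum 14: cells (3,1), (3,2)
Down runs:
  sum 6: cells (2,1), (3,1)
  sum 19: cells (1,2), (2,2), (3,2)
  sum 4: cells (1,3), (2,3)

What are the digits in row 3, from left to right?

5, 9

3 in 2 cells must be {1,2}; 4 in 2 cells must be {1,3}.
The 3 across and the 19 down share only 2, so (1,2) = 2.
(1,3) = 3 − 2 = 1 completes the 3 across.
(2,3) = 4 − 1 = 3 completes the 4 down.
Intersecting the 14 across with the 6 down forces (3,1) = 5.
(3,2) = 14 − 5 = 9 completes the 14 across.
(2,1) = 6 − 5 = 1 completes the 6 down.
(2,2) = 12 − 4 = 8 completes the 12 across.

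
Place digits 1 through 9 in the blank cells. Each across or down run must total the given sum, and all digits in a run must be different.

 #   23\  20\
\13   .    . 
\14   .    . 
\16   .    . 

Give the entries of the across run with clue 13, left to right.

8 5

16 in 2 cells must be {7,9}; 23 in 3 cells must be {6,8,9}.
The 16 across and the 23 down share only 9, so R3C1 = 9.
R3C2 = 16 − 9 = 7 completes the 16 across.
Nothing is forced directly, so branch on R1C1, whose candidates are 6 or 8. If R1C1 = 6: then R1C2 would have to be in {7} for the 13 across but in {4,5,8,9} for the 20 down — contradiction. So R1C1 = 8.
R1C2 = 13 − 8 = 5 completes the 13 across.
R2C1 = 23 − 17 = 6 completes the 23 down.
R2C2 = 14 − 6 = 8 completes the 14 across.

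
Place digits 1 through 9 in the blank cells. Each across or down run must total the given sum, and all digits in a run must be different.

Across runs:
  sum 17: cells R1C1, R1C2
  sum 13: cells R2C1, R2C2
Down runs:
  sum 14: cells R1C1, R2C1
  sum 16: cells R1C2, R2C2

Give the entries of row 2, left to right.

6, 7

17 in 2 cells must be {8,9}; 16 in 2 cells must be {7,9}.
The 17 across and the 16 down share only 9, so R1C2 = 9.
R2C2 = 16 − 9 = 7 completes the 16 down.
R1C1 = 17 − 9 = 8 completes the 17 across.
R2C1 = 13 − 7 = 6 completes the 13 across.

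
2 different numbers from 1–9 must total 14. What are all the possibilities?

{5,9}; {6,8}

2 distinct digits from 1–9 sum between 3 and 17.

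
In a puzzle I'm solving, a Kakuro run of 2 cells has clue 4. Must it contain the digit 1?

Yes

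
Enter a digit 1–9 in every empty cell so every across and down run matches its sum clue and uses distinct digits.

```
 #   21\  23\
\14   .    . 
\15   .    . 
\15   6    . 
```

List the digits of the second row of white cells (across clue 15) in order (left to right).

7, 8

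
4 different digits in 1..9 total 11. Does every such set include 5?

Yes

The only way to make 11 from 4 distinct digits is {1,2,3,5}, which contains 5.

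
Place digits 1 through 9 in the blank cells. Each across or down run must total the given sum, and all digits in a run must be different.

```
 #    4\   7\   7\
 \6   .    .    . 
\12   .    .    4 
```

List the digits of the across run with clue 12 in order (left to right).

6 in 3 cells must be {1,2,3}; 4 in 2 cells must be {1,3}.
R1C3 = 7 − 4 = 3 completes the 7 down.
Given what's placed, R1C1 must be 1 to fit the 6 across and 4 down.
R1C2 = 6 − 4 = 2 completes the 6 across.
R2C1 = 4 − 1 = 3 completes the 4 down.
R2C2 = 12 − 7 = 5 completes the 12 across.

3 5 4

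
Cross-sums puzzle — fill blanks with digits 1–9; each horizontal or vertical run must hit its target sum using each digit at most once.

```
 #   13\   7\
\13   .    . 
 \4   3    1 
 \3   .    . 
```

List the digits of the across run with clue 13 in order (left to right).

9 4

4 in 2 cells must be {1,3}; 3 in 2 cells must be {1,2}; 7 in 3 cells must be {1,2,4}.
R1C2 = 4: the only remaining digit allowed by both the 13 across and the 7 down.
R3C2 = 7 − 5 = 2 completes the 7 down.
R1C1 = 13 − 4 = 9 completes the 13 across.
R3C1 = 3 − 2 = 1 completes the 3 across.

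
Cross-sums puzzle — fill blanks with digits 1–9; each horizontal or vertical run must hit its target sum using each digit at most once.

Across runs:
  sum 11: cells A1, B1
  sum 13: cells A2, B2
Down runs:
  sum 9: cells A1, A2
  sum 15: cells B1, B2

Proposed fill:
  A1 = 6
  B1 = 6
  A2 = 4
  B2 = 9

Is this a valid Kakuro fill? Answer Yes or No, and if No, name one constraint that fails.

No — the across run A1–B1 sums to 12, not 11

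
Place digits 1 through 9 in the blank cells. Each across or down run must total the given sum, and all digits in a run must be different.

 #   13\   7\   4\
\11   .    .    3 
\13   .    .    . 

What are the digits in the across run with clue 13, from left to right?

7, 5, 1

4 in 2 cells must be {1,3}.
R2C3 = 4 − 3 = 1 completes the 4 down.
No cell is forced outright now. R1C1 can only be 6 or 7 (the digits allowed by both its 11 across and its 13 down). If R1C1 = 7: that forces R1C2 = 1, after which R2C1 would have to be in {3,4,5,7,8,9} for the 13 across but in {6} for the 13 down — contradiction. So R1C1 = 6.
R1C2 = 11 − 9 = 2 completes the 11 across.
R2C1 = 13 − 6 = 7 completes the 13 down.
R2C2 = 13 − 8 = 5 completes the 13 across.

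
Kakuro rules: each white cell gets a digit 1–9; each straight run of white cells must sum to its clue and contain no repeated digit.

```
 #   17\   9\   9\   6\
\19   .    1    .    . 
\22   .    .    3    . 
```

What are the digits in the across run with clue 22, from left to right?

9 8 3 2

17 in 2 cells must be {8,9}.
R1C3 = 9 − 3 = 6 completes the 9 down.
R2C2 = 9 − 1 = 8 completes the 9 down.
R2C1 = 9: the only remaining digit allowed by both the 22 across and the 17 down.
R2C4 = 22 − 20 = 2 completes the 22 across.
R1C1 = 17 − 9 = 8 completes the 17 down.
R1C4 = 19 − 15 = 4 completes the 19 across.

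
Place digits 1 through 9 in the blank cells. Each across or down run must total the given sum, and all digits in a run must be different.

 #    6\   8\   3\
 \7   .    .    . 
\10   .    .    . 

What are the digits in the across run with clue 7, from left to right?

4 1 2

7 in 3 cells must be {1,2,4}; 3 in 2 cells must be {1,2}.
Nothing is forced directly, so branch on R1C2, whose candidates are 1 or 2. If R1C2 = 2: that forces R1C3 = 1, R2C2 = 6, after which R2C3 would have to be in {1,3} for the 10 across but in {2} for the 3 down — contradiction. So R1C2 = 1.
Given what's placed, R1C3 must be 2 to fit the 7 across and 3 down.
R2C2 = 8 − 1 = 7 completes the 8 down.
R2C3 = 3 − 2 = 1 completes the 3 down.
R1C1 = 7 − 3 = 4 completes the 7 across.
R2C1 = 10 − 8 = 2 completes the 10 across.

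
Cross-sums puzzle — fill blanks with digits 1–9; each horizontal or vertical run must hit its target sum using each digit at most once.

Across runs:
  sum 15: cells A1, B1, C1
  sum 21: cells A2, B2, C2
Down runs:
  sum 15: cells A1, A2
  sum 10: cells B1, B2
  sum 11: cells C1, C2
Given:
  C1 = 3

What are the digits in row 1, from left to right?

8, 4, 3

C2 = 11 − 3 = 8 completes the 11 down.
No cell is forced outright now. A1 can only be 7 or 8 (the digits allowed by both its 15 across and its 15 down). If A1 = 7: then B1 would have to be in {5} for the 15 across but in {1,2,3,4,6,7,8,9} for the 10 down — contradiction. So A1 = 8.
B1 = 15 − 11 = 4 completes the 15 across.
A2 = 15 − 8 = 7 completes the 15 down.
B2 = 21 − 15 = 6 completes the 21 across.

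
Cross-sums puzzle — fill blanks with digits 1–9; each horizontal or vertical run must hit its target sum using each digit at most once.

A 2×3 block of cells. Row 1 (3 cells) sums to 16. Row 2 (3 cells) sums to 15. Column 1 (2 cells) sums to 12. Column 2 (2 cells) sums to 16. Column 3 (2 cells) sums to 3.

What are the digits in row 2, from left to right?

4 9 2

16 in 2 cells must be {7,9}; 3 in 2 cells must be {1,2}.
Nothing is forced directly, so branch on (1,3), whose candidates are 1 or 2. If (1,3) = 2: that forces (1,2) = 9, (2,2) = 7, after which (2,3) would have to be in {2,3,5,6} for the 15 across but in {1} for the 3 down — contradiction. So (1,3) = 1.
(2,3) = 3 − 1 = 2 completes the 3 down.
Nothing is forced directly, so branch on (1,2), whose candidates are 7 or 9. If (1,2) = 9: then (1,1) would have to be in {6} for the 16 across but in {3,4,5,7,8,9} for the 12 down — contradiction. So (1,2) = 7.
(1,1) = 16 − 8 = 8 completes the 16 across.
(2,1) = 12 − 8 = 4 completes the 12 down.
(2,2) = 15 − 6 = 9 completes the 15 across.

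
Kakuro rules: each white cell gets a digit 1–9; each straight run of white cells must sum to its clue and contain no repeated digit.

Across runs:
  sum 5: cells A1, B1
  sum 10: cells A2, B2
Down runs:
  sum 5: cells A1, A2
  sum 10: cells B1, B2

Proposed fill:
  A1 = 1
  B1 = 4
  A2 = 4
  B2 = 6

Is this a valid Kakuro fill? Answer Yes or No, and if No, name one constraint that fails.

Yes

Across: 1+4=5; 4+6=10. Down: 1+4=5; 4+6=10. No digit repeats within any run.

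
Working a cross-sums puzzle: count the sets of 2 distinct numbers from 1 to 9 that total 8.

3

2 distinct digits from 1–9 sum between 3 and 17.
Enumerating: {1,7}, {2,6}, {3,5}.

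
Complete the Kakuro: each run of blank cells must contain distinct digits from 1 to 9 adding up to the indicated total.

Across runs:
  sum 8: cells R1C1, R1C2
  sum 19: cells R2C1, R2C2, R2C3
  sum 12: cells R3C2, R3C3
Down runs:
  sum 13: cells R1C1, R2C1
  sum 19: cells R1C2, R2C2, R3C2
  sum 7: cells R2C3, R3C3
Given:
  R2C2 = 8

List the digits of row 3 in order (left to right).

No cell is forced outright now. R1C1 can only be 5 or 6 or 7 (the digits allowed by both its 8 across and its 13 down). If R1C1 = 5: then R1C2 would have to be in {3} for the 8 across but in {2,4,5,6,7,9} for the 19 down — contradiction. If R1C1 = 7: then R1C2 would have to be in {1} for the 8 across but in {2,4,5,6,7,9} for the 19 down — contradiction. So R1C1 = 6.
R1C2 = 8 − 6 = 2 completes the 8 across.
R2C1 = 13 − 6 = 7 completes the 13 down.
R2C3 = 19 − 15 = 4 completes the 19 across.
R3C2 = 19 − 10 = 9 completes the 19 down.
R3C3 = 12 − 9 = 3 completes the 12 across.

9 3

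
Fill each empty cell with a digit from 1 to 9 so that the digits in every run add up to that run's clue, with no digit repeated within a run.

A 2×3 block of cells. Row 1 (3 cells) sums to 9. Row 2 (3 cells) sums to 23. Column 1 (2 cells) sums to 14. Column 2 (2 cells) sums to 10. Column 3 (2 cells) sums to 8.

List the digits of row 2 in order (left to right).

8, 9, 6

23 in 3 cells must be {6,8,9}.
The 23 across and the 8 down share only 6, so (2,3) = 6.
(1,3) = 8 − 6 = 2 completes the 8 down.
Given what's placed, (1,1) must be 6 to fit the 9 across and 14 down.
(1,2) = 9 − 8 = 1 completes the 9 across.
(2,1) = 14 − 6 = 8 completes the 14 down.
(2,2) = 23 − 14 = 9 completes the 23 across.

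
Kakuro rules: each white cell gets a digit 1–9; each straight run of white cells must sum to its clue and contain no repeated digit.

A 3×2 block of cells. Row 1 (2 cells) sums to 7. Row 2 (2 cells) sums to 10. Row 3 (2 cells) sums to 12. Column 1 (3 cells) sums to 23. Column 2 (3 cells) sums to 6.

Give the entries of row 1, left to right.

6 1

23 in 3 cells must be {6,8,9}; 6 in 3 cells must be {1,2,3}.
The 7 across and the 23 down share only 6, so (1,1) = 6.
(1,2) = 7 − 6 = 1 completes the 7 across.
Given what's placed, (3,2) must be 3 to fit the 12 across and 6 down.
(2,2) = 6 − 4 = 2 completes the 6 down.
(3,1) = 12 − 3 = 9 completes the 12 across.
(2,1) = 10 − 2 = 8 completes the 10 across.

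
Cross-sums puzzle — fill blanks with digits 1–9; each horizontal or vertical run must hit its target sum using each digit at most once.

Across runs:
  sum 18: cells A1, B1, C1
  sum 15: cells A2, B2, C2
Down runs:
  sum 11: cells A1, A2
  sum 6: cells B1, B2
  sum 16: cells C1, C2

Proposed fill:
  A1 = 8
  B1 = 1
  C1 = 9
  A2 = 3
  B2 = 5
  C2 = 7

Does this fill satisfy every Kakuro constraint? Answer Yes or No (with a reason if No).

Across: 8+1+9=18; 3+5+7=15. Down: 8+3=11; 1+5=6; 9+7=16. No digit repeats within any run.

Yes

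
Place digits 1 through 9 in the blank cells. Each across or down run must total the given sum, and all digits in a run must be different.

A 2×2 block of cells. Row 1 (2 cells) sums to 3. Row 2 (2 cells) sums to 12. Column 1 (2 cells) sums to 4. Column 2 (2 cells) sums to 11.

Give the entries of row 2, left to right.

3 in 2 cells must be {1,2}; 4 in 2 cells must be {1,3}.
The 3 across and the 4 down share only 1, so (1,1) = 1.
(1,2) = 3 − 1 = 2 completes the 3 across.
(2,1) = 4 − 1 = 3 completes the 4 down.
(2,2) = 12 − 3 = 9 completes the 12 across.

3 9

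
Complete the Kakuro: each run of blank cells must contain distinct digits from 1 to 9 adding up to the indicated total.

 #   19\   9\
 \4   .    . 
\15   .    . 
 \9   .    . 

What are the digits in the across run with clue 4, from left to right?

3, 1

4 in 2 cells must be {1,3}.
The 4 across and the 19 down share only 3, so R1C1 = 3.
R1C2 = 4 − 3 = 1 completes the 4 across.
Given what's placed, R2C2 must be 6 to fit the 15 across and 9 down.
R3C1 = 7: the only remaining digit allowed by both the 9 across and the 19 down.
R3C2 = 9 − 7 = 2 completes the 9 across.
R2C1 = 15 − 6 = 9 completes the 15 across.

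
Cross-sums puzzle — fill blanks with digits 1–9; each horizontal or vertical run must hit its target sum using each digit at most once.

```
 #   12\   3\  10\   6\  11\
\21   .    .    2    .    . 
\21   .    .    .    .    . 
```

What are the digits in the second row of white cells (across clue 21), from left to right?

3 2 8 1 7

3 in 2 cells must be {1,2}.
R1C2 = 1: the only remaining digit allowed by both the 21 across and the 3 down.
R2C2 = 3 − 1 = 2 completes the 3 down.
R2C3 = 10 − 2 = 8 completes the 10 down.
No cell is forced outright now. R1C4 can only be 4 or 5 (the digits allowed by both its 21 across and its 6 down). If R1C4 = 4: then R2C4 would have to be in {1,3,4,6,7} for the 21 across but in {2} for the 6 down — contradiction. So R1C4 = 5.
R2C4 = 6 − 5 = 1 completes the 6 down.
No cell is forced outright now. R2C1 can only be 3 or 4 or 7 (the digits allowed by both its 21 across and its 12 down). If R2C1 = 4: then R1C1 would have to be in {4,6,7,9} for the 21 across but in {8} for the 12 down — contradiction. If R2C1 = 7: then R1C1 would have to be in {4,6,7,9} for the 21 across but in {5} for the 12 down — contradiction. So R2C1 = 3.
R1C1 = 12 − 3 = 9 completes the 12 down.
R1C5 = 21 − 17 = 4 completes the 21 across.
R2C5 = 21 − 14 = 7 completes the 21 across.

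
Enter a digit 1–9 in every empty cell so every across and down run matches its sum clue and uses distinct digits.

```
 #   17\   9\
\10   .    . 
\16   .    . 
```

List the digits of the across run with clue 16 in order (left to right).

9 7

16 in 2 cells must be {7,9}; 17 in 2 cells must be {8,9}.
The 16 across and the 17 down share only 9, so R2C1 = 9.
R2C2 = 16 − 9 = 7 completes the 16 across.
R1C1 = 17 − 9 = 8 completes the 17 down.
R1C2 = 10 − 8 = 2 completes the 10 across.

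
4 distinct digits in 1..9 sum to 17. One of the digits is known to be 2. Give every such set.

4 distinct digits from 1–9 sum between 10 and 30.
Keeping only sets containing 2.

{1,2,5,9}; {1,2,6,8}; {2,3,4,8}; {2,3,5,7}; {2,4,5,6}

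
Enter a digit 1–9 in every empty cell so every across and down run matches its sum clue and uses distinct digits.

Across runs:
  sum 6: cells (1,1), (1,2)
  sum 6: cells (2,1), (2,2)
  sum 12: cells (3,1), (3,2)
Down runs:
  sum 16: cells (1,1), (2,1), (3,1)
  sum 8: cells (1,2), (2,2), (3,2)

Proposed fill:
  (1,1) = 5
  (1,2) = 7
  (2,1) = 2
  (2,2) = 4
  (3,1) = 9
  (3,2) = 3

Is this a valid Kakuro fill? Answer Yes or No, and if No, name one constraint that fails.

No — the across run (1,1)–(1,2) sums to 12, not 6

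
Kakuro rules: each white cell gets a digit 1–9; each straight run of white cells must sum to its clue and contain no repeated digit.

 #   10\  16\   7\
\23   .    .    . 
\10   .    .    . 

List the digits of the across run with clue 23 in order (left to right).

8 9 6

23 in 3 cells must be {6,8,9}; 16 in 2 cells must be {7,9}.
The 23 across and the 16 down share only 9, so R1C2 = 9.
Given what's placed, R1C3 must be 6 to fit the 23 across and 7 down.
R2C2 = 16 − 9 = 7 completes the 16 down.
R2C3 = 7 − 6 = 1 completes the 7 down.
R1C1 = 23 − 15 = 8 completes the 23 across.
R2C1 = 10 − 8 = 2 completes the 10 across.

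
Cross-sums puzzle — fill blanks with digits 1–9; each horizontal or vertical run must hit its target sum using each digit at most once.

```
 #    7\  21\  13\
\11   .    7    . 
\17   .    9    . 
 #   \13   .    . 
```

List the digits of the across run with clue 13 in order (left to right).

5 8

R3C2 = 21 − 16 = 5 completes the 21 down.
R3C3 = 13 − 5 = 8 completes the 13 across.
No cell is forced outright now. R1C1 can only be 1 or 3 (the digits allowed by both its 11 across and its 7 down). If R1C1 = 3: that forces R1C3 = 1, after which R2C1 would have to be in {1,2,3,5,6,7} for the 17 across but in {4} for the 7 down — contradiction. So R1C1 = 1.
R1C3 = 11 − 8 = 3 completes the 11 across.
R2C1 = 7 − 1 = 6 completes the 7 down.
R2C3 = 17 − 15 = 2 completes the 17 across.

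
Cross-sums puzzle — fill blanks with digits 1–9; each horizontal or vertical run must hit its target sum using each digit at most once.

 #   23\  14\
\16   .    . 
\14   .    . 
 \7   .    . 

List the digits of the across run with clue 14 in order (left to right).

16 in 2 cells must be {7,9}; 23 in 3 cells must be {6,8,9}.
The 16 across and the 23 down share only 9, so R1C1 = 9.
R1C2 = 16 − 9 = 7 completes the 16 across.
Given what's placed, R3C1 must be 6 to fit the 7 across and 23 down.
R3C2 = 7 − 6 = 1 completes the 7 across.
R2C1 = 23 − 15 = 8 completes the 23 down.
R2C2 = 14 − 8 = 6 completes the 14 across.

8 6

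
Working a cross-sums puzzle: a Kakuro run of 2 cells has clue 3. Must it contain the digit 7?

The only way to make 3 from 2 distinct digits is {1,2}, which does not contain 7.

No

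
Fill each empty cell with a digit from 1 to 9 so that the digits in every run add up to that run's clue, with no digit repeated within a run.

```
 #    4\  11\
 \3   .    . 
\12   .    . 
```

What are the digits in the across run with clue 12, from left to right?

3 9

3 in 2 cells must be {1,2}; 4 in 2 cells must be {1,3}.
The 3 across and the 4 down share only 1, so R1C1 = 1.
R1C2 = 3 − 1 = 2 completes the 3 across.
R2C1 = 4 − 1 = 3 completes the 4 down.
R2C2 = 12 − 3 = 9 completes the 12 across.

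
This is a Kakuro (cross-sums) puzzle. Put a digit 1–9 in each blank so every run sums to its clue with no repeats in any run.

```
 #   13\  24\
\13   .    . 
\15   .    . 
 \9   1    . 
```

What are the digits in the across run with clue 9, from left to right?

1 8

24 in 3 cells must be {7,8,9}.
R3C2 = 9 − 1 = 8 completes the 9 across.
Nothing is forced directly, so branch on R1C2, whose candidates are 7 or 9. If R1C2 = 7: then R1C1 would have to be in {6} for the 13 across but in {3,4,5,7,8,9} for the 13 down — contradiction. So R1C2 = 9.
R1C1 = 13 − 9 = 4 completes the 13 across.
R2C1 = 13 − 5 = 8 completes the 13 down.
R2C2 = 15 − 8 = 7 completes the 15 across.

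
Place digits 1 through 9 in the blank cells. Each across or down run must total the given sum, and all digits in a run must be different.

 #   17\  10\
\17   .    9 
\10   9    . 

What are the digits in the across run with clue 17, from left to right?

17 in 2 cells must be {8,9}.
R1C1 = 17 − 9 = 8 completes the 17 across.
R2C2 = 10 − 9 = 1 completes the 10 across.

8 9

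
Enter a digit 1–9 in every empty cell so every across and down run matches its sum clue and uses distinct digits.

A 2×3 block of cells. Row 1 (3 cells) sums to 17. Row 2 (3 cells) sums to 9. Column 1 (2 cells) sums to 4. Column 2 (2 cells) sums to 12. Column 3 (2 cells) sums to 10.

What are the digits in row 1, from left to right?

1, 7, 9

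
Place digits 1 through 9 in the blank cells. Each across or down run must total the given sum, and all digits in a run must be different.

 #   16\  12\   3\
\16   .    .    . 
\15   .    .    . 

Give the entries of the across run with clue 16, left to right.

16 in 2 cells must be {7,9}; 3 in 2 cells must be {1,2}.
Nothing is forced directly, so branch on R1C1, whose candidates are 7 or 9. If R1C1 = 9: that forces R2C1 = 7, R2C3 = 2, R1C3 = 1, after which R2C2 would have to be in {6} for the 15 across but in {3,4,5,7,8,9} for the 12 down — contradiction. So R1C1 = 7.
Given what's placed, R1C3 must be 1 to fit the 16 across and 3 down.
R2C1 = 16 − 7 = 9 completes the 16 down.
R2C3 = 3 − 1 = 2 completes the 3 down.
R1C2 = 16 − 8 = 8 completes the 16 across.
R2C2 = 15 − 11 = 4 completes the 15 across.

7 8 1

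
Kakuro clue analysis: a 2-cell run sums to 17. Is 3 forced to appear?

The only way to make 17 from 2 distinct digits is {8,9}, which does not contain 3.

No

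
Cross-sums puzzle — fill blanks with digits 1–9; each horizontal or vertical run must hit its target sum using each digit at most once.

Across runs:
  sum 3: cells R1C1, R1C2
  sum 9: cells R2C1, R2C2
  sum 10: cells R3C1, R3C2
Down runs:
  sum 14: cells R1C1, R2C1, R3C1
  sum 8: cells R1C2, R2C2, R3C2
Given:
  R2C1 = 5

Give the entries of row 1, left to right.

2 1

3 in 2 cells must be {1,2}.
R2C2 = 9 − 5 = 4 completes the 9 across.
Given what's placed, R1C2 must be 1 to fit the 3 across and 8 down.
R3C2 = 8 − 5 = 3 completes the 8 down.
R1C1 = 3 − 1 = 2 completes the 3 across.
R3C1 = 10 − 3 = 7 completes the 10 across.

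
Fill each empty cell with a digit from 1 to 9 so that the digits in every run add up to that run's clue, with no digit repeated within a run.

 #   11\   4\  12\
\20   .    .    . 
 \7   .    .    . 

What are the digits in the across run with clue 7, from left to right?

7 in 3 cells must be {1,2,4}; 4 in 2 cells must be {1,3}.
The 20 across and the 4 down share only 3, so R1C2 = 3.
R2C2 = 4 − 3 = 1 completes the 4 down.
Given what's placed, R2C3 must be 4 to fit the 7 across and 12 down.
R1C3 = 12 − 4 = 8 completes the 12 down.
R2C1 = 7 − 5 = 2 completes the 7 across.
R1C1 = 20 − 11 = 9 completes the 20 across.

2 1 4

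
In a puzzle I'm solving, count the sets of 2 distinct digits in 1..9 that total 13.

2 distinct digits from 1–9 sum between 3 and 17.
Enumerating: {4,9}, {5,8}, {6,7}.

3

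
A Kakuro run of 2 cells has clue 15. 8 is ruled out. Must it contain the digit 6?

The only way to make 15 from 2 distinct digits under that restriction is {6,9}, which contains 6.

Yes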